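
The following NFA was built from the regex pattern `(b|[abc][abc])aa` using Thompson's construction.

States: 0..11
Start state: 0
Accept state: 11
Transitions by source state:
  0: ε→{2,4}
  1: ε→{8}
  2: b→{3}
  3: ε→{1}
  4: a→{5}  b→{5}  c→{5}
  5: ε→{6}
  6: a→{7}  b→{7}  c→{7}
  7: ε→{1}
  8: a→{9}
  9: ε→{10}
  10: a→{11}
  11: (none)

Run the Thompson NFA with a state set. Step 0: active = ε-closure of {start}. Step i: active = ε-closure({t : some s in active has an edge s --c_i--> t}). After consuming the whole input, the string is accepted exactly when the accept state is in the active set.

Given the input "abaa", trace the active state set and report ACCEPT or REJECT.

S₀ = ε-closure({0}) = {0,2,4}
'a' @ 1: {5,6}
'b' @ 2: {1,7,8}
'a' @ 3: {9,10}
'a' @ 4: {11}  [accepting]
after full input: {11}  (accept=11 in)

Answer: ACCEPT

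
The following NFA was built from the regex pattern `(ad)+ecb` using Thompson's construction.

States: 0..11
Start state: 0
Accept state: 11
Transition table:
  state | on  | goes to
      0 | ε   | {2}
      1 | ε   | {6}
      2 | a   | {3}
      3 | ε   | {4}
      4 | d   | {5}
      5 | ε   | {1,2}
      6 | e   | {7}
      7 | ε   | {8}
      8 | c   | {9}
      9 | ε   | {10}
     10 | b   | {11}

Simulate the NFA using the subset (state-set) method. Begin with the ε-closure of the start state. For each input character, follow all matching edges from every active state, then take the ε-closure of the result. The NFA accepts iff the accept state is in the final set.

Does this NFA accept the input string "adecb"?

Answer: ACCEPT

Trace:
initial (ε-close {0}): {0,2}
'a' @ 1: {3,4}
'd' @ 2: {1,2,5,6}
'e' @ 3: {7,8}
'c' @ 4: {9,10}
'b' @ 5: {11}  [accepting]
end set {11} — state 11 in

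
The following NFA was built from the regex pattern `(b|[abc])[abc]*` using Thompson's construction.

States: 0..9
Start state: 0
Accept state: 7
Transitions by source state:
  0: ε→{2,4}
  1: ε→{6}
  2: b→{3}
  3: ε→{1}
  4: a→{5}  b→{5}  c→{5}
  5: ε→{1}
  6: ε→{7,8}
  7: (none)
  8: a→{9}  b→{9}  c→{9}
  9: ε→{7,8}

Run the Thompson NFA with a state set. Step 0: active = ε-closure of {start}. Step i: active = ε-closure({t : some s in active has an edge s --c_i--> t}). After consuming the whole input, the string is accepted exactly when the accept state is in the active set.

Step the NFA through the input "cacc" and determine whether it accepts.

S₀ = ε-closure({0}) = {0,2,4}
'c' @ 1: {1,5,6,7,8}  ✓accept
'a' @ 2: {7,8,9}  ✓accept
'c' @ 3: {7,8,9}  ✓accept
'c' @ 4: {7,8,9}  ✓accept
end set {7,8,9} — state 7 in

Answer: ACCEPT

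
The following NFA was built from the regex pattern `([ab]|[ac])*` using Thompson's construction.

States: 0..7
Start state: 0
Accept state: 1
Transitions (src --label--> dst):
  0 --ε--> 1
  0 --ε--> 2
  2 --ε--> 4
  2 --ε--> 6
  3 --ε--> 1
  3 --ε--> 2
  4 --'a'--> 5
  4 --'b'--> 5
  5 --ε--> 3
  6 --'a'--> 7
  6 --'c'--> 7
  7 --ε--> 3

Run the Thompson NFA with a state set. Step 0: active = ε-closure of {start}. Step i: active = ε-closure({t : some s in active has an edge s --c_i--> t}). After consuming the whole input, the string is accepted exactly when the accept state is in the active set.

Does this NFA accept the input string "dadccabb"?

Answer: REJECT

Derivation:
start: ε-closure({0}) = {0,1,2,4,6}
'd' @ 1: {}  — no active states
rest 'adccabb' ignored (set empty)
after full input: {}  (accept=1 not in)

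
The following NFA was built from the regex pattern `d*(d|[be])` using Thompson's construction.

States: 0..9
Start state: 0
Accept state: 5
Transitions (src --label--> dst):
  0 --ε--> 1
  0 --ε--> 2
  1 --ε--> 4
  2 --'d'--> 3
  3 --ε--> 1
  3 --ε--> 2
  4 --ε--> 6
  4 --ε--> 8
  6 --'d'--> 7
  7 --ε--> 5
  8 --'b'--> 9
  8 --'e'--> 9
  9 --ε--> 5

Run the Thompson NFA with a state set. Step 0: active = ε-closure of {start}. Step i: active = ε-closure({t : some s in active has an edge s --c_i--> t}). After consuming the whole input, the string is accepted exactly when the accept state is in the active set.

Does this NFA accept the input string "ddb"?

S₀ = ε-closure({0}) = {0,1,2,4,6,8}
'd' @ 1: {1,2,3,4,5,6,7,8}  ✓accept
'd' @ 2: {1,2,3,4,5,6,7,8}  ✓accept
'b' @ 3: {5,9}  ✓accept
end set {5,9} — state 5 in

Answer: ACCEPT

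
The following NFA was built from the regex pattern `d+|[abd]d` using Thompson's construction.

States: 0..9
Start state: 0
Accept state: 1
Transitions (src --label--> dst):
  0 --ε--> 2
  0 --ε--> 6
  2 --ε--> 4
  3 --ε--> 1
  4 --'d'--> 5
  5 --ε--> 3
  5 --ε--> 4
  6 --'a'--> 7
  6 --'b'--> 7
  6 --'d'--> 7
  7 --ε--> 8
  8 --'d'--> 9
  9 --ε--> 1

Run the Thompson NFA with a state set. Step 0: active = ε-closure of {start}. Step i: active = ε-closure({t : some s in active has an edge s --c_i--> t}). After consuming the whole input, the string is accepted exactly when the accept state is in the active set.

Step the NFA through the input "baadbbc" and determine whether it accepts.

S₀ = ε-closure({0}) = {0,2,4,6}
'b' @ 1: {7,8}
'a' @ 2: {}  — no active states
rest 'adbbc' ignored (set empty)
end set {} — state 1 not in

Answer: REJECT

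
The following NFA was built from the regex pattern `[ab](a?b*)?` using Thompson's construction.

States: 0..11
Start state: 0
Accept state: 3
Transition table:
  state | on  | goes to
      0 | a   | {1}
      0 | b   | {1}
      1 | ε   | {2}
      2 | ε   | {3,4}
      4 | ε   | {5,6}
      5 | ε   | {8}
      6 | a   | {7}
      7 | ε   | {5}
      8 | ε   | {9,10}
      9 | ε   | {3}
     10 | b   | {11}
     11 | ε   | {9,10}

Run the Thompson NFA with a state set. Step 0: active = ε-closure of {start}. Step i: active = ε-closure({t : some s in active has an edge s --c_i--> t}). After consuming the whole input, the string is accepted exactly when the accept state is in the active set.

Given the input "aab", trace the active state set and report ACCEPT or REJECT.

Answer: ACCEPT

Steps:
S₀ = ε-closure({0}) = {0}
'a' @ 1: {1,2,3,4,5,6,8,9,10}  ✓accept
'a' @ 2: {3,5,7,8,9,10}  ✓accept
'b' @ 3: {3,9,10,11}  ✓accept
after full input: {3,9,10,11}  (accept=3 in)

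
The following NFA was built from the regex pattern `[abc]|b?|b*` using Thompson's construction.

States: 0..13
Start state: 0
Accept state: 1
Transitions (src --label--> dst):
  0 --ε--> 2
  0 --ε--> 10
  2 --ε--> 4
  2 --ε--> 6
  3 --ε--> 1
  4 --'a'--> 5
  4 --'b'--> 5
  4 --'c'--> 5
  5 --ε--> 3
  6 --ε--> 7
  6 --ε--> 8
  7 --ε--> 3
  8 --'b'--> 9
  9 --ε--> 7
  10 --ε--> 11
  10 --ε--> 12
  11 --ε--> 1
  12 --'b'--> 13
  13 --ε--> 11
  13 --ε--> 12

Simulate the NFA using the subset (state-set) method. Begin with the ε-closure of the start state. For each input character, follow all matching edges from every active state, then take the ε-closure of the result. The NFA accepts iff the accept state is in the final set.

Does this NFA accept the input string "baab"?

Answer: REJECT

Steps:
S₀ = ε-closure({0}) = {0,1,2,3,4,6,7,8,10,11,12}
'b' @ 1: {1,3,5,7,9,11,12,13}  [accepting]
'a' @ 2: {}  — dead — no transitions
rest 'ab' ignored (set empty)
final: {}; accept 1 not in set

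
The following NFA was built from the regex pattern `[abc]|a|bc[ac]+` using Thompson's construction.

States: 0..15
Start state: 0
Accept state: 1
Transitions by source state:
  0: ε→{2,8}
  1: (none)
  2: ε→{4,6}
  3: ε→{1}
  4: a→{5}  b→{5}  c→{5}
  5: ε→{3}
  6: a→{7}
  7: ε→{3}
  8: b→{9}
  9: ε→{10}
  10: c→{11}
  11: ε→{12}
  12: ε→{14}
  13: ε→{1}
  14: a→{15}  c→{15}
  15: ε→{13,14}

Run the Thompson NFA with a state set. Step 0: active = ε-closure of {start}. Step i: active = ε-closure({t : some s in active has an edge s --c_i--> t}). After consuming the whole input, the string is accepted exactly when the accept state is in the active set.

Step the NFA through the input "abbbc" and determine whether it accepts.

Answer: REJECT

Steps:
S₀ = ε-closure({0}) = {0,2,4,6,8}
'a' @ 1: {1,3,5,7}  [accepting]
'b' @ 2: {}  — state set empty
rest 'bbc' ignored (set empty)
final: {}; accept 1 not in set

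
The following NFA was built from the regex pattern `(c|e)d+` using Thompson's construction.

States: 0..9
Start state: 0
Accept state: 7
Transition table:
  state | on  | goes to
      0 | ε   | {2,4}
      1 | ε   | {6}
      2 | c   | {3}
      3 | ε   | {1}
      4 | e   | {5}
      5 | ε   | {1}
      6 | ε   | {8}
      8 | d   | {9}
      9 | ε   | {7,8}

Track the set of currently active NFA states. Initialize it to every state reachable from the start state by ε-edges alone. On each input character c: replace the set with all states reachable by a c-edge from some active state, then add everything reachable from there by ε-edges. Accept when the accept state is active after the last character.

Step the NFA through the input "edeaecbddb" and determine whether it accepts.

Answer: REJECT

Derivation:
S₀ = ε-closure({0}) = {0,2,4}
'e' @ 1: {1,5,6,8}
'd' @ 2: {7,8,9}  ✓accept
'e' @ 3: {}  — no active states
rest 'aecbddb' ignored (set empty)
end set {} — state 7 not in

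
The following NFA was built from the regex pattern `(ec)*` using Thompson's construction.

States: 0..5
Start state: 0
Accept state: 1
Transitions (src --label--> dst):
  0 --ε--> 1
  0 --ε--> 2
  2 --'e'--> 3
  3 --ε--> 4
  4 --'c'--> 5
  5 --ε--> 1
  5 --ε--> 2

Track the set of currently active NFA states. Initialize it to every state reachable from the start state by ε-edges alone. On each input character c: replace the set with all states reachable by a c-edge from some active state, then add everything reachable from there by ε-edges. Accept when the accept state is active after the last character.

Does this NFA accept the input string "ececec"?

S₀ = ε-closure({0}) = {0,1,2}
'e' @ 1: {3,4}
'c' @ 2: {1,2,5}  [accepting]
'e' @ 3: {3,4}
'c' @ 4: {1,2,5}  [accepting]
'e' @ 5: {3,4}
'c' @ 6: {1,2,5}  [accepting]
after full input: {1,2,5}  (accept=1 in)

Answer: ACCEPT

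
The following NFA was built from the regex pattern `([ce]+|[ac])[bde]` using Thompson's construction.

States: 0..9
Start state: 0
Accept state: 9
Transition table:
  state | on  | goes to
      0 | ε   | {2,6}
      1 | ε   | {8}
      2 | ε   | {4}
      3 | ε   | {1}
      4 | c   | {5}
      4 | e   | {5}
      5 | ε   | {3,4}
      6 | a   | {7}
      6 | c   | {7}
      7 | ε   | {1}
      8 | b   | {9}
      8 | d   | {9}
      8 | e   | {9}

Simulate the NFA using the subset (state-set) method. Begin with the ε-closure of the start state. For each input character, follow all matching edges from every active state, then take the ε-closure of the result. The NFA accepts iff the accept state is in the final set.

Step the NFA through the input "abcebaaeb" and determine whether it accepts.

Answer: REJECT

Derivation:
S₀ = ε-closure({0}) = {0,2,4,6}
'a' @ 1: {1,7,8}
'b' @ 2: {9}  ✓accept
'c' @ 3: {}  — state set empty
rest 'ebaaeb' ignored (set empty)
after full input: {}  (accept=9 not in)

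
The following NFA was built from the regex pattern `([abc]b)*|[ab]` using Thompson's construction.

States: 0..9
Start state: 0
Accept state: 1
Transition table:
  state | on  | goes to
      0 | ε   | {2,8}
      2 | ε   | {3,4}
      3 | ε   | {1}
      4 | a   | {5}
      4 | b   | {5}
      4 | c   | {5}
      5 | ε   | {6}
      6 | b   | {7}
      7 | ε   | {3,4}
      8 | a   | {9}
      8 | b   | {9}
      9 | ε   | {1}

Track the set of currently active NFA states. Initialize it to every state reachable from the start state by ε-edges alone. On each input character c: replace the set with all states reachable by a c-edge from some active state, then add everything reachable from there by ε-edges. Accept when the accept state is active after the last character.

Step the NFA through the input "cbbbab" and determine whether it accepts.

initial (ε-close {0}): {0,1,2,3,4,8}
'c' @ 1: {5,6}
'b' @ 2: {1,3,4,7}  (accept∈set)
'b' @ 3: {5,6}
'b' @ 4: {1,3,4,7}  (accept∈set)
'a' @ 5: {5,6}
'b' @ 6: {1,3,4,7}  (accept∈set)
after full input: {1,3,4,7}  (accept=1 in)

Answer: ACCEPT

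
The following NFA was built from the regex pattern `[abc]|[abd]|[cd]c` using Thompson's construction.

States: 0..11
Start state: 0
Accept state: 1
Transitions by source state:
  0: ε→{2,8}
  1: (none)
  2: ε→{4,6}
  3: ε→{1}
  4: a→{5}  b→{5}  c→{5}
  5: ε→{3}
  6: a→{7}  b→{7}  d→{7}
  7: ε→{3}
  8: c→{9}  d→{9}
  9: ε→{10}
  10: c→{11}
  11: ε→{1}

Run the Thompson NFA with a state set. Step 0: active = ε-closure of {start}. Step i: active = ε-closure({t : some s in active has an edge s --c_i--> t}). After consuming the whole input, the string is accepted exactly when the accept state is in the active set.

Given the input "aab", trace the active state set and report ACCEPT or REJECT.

Answer: REJECT

Derivation:
start: ε-closure({0}) = {0,2,4,6,8}
'a' @ 1: {1,3,5,7}  (accept∈set)
'a' @ 2: {}  — dead — no transitions
rest 'b' ignored (set empty)
final: {}; accept 1 not in set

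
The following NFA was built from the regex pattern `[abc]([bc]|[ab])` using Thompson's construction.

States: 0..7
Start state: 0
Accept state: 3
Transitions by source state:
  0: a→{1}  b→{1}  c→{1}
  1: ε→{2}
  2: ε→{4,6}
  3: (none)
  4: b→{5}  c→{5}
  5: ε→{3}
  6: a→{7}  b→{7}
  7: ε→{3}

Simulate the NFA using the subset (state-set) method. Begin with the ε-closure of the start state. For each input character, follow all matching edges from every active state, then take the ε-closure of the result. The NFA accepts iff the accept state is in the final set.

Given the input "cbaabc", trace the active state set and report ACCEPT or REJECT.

Answer: REJECT

Steps:
S₀ = ε-closure({0}) = {0}
'c' @ 1: {1,2,4,6}
'b' @ 2: {3,5,7}  [accepting]
'a' @ 3: {}  — dead — no transitions
rest 'abc' ignored (set empty)
end set {} — state 3 not in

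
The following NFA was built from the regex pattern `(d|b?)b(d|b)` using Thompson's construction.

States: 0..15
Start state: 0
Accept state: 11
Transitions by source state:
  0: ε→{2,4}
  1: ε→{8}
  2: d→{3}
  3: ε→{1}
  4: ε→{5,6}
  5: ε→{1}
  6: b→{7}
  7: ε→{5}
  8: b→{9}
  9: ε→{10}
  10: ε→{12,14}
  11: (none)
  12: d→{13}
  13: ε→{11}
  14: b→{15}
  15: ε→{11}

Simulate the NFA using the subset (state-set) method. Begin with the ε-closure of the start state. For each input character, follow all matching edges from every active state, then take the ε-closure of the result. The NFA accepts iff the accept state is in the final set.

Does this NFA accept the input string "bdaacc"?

initial (ε-close {0}): {0,1,2,4,5,6,8}
'b' @ 1: {1,5,7,8,9,10,12,14}
'd' @ 2: {11,13}  ✓accept
'a' @ 3: {}  — dead — no transitions
rest 'acc' ignored (set empty)
after full input: {}  (accept=11 not in)

Answer: REJECT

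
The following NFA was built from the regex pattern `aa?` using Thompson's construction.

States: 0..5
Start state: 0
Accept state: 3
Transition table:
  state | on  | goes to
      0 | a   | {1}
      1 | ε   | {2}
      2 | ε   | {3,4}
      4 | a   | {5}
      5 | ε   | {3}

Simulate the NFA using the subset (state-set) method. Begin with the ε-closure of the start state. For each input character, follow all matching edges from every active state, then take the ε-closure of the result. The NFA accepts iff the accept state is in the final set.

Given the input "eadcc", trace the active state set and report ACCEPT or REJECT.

start: ε-closure({0}) = {0}
'e' @ 1: {}  — state set empty
rest 'adcc' ignored (set empty)
end set {} — state 3 not in

Answer: REJECT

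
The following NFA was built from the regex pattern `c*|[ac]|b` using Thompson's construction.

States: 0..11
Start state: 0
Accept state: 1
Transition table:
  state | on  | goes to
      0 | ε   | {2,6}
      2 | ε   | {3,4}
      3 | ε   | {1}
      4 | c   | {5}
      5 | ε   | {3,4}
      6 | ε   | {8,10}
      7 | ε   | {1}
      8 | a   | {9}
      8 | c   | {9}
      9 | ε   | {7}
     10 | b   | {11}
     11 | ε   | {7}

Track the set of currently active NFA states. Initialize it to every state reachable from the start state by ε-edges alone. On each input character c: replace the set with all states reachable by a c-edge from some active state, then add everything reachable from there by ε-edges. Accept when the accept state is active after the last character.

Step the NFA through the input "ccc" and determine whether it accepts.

Answer: ACCEPT

Derivation:
start: ε-closure({0}) = {0,1,2,3,4,6,8,10}
'c' @ 1: {1,3,4,5,7,9}  [accepting]
'c' @ 2: {1,3,4,5}  [accepting]
'c' @ 3: {1,3,4,5}  [accepting]
after full input: {1,3,4,5}  (accept=1 in)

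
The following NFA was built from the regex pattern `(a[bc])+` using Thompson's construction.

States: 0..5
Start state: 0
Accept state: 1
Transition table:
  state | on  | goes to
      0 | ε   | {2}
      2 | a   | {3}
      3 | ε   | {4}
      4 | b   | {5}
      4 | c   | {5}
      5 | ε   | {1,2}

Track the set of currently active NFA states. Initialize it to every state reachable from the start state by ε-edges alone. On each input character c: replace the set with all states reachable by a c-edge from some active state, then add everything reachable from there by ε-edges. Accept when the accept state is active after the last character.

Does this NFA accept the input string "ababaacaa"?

Answer: REJECT

Steps:
S₀ = ε-closure({0}) = {0,2}
'a' @ 1: {3,4}
'b' @ 2: {1,2,5}  [accepting]
'a' @ 3: {3,4}
'b' @ 4: {1,2,5}  [accepting]
'a' @ 5: {3,4}
'a' @ 6: {}  — no active states
rest 'caa' ignored (set empty)
after full input: {}  (accept=1 not in)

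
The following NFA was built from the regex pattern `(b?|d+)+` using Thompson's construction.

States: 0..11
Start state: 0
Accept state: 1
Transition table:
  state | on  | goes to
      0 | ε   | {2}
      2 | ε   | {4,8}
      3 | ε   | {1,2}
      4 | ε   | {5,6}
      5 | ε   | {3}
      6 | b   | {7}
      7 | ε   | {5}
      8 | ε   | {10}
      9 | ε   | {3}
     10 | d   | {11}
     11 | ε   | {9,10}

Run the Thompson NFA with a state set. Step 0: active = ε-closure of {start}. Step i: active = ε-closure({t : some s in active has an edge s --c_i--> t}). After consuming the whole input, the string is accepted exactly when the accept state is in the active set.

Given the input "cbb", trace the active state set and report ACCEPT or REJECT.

initial (ε-close {0}): {0,1,2,3,4,5,6,8,10}
'c' @ 1: {}  — dead — no transitions
rest 'bb' ignored (set empty)
final: {}; accept 1 not in set

Answer: REJECT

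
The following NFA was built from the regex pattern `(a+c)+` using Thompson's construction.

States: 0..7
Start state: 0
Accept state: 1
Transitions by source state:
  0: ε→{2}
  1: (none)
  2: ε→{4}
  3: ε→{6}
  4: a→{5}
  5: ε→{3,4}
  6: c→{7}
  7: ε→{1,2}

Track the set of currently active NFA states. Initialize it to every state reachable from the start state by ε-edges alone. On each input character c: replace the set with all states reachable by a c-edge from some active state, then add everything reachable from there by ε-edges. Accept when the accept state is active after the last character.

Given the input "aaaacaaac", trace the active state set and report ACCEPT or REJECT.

S₀ = ε-closure({0}) = {0,2,4}
'a' @ 1: {3,4,5,6}
'a' @ 2: {3,4,5,6}
'a' @ 3: {3,4,5,6}
'a' @ 4: {3,4,5,6}
'c' @ 5: {1,2,4,7}  ✓accept
'a' @ 6: {3,4,5,6}
'a' @ 7: {3,4,5,6}
'a' @ 8: {3,4,5,6}
'c' @ 9: {1,2,4,7}  ✓accept
after full input: {1,2,4,7}  (accept=1 in)

Answer: ACCEPT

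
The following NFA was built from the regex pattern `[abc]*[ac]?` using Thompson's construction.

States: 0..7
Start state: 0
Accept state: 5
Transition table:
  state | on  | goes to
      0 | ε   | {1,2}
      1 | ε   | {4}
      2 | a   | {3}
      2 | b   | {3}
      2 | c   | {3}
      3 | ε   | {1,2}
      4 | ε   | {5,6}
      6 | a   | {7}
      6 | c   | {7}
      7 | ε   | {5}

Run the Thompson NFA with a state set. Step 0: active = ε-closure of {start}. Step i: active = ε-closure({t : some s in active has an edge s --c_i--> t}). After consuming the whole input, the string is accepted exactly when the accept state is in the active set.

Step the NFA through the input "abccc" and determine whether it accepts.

Answer: ACCEPT

Steps:
S₀ = ε-closure({0}) = {0,1,2,4,5,6}
'a' @ 1: {1,2,3,4,5,6,7}  [accepting]
'b' @ 2: {1,2,3,4,5,6}  [accepting]
'c' @ 3: {1,2,3,4,5,6,7}  [accepting]
'c' @ 4: {1,2,3,4,5,6,7}  [accepting]
'c' @ 5: {1,2,3,4,5,6,7}  [accepting]
after full input: {1,2,3,4,5,6,7}  (accept=5 in)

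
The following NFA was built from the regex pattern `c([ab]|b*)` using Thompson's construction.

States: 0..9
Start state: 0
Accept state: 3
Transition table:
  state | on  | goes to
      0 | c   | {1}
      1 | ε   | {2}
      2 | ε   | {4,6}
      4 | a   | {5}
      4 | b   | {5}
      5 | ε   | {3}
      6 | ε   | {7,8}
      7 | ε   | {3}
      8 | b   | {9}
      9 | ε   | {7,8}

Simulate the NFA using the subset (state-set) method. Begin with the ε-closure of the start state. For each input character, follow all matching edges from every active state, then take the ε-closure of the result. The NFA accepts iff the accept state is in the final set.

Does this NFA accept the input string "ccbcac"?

initial (ε-close {0}): {0}
'c' @ 1: {1,2,3,4,6,7,8}  [accepting]
'c' @ 2: {}  — state set empty
rest 'bcac' ignored (set empty)
end set {} — state 3 not in

Answer: REJECT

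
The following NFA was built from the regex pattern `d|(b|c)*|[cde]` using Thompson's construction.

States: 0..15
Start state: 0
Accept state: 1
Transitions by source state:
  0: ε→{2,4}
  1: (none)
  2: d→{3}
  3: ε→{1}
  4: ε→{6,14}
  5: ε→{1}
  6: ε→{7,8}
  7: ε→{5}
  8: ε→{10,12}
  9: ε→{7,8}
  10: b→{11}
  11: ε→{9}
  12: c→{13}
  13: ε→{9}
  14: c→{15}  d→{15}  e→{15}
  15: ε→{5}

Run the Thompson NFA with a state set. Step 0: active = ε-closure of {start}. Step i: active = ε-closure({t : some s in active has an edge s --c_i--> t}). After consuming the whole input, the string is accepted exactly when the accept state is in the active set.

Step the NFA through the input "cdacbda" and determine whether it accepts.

Answer: REJECT

Trace:
start: ε-closure({0}) = {0,1,2,4,5,6,7,8,10,12,14}
'c' @ 1: {1,5,7,8,9,10,12,13,15}  ✓accept
'd' @ 2: {}  — state set empty
rest 'acbda' ignored (set empty)
end set {} — state 1 not in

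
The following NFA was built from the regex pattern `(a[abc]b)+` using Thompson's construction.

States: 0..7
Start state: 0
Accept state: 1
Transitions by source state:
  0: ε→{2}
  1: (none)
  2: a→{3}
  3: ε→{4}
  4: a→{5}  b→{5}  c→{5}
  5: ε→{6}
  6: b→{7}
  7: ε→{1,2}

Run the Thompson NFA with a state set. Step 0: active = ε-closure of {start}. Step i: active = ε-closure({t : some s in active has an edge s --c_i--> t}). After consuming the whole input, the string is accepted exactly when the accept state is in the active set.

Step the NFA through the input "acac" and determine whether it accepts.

S₀ = ε-closure({0}) = {0,2}
'a' @ 1: {3,4}
'c' @ 2: {5,6}
'a' @ 3: {}  — no active states
rest 'c' ignored (set empty)
final: {}; accept 1 not in set

Answer: REJECT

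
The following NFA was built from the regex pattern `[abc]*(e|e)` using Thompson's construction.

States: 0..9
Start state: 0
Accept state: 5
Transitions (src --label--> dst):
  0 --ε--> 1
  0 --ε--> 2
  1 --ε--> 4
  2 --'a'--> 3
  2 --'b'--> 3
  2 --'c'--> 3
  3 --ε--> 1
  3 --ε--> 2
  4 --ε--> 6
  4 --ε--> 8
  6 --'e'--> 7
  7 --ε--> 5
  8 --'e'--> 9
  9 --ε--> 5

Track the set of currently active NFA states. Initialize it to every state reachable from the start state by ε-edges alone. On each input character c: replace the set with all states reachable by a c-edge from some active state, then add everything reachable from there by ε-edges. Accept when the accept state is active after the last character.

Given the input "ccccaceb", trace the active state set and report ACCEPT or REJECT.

initial (ε-close {0}): {0,1,2,4,6,8}
'c' @ 1: {1,2,3,4,6,8}
'c' @ 2: {1,2,3,4,6,8}
'c' @ 3: {1,2,3,4,6,8}
'c' @ 4: {1,2,3,4,6,8}
'a' @ 5: {1,2,3,4,6,8}
'c' @ 6: {1,2,3,4,6,8}
'e' @ 7: {5,7,9}  ✓accept
'b' @ 8: {}  — state set empty
after full input: {}  (accept=5 not in)

Answer: REJECT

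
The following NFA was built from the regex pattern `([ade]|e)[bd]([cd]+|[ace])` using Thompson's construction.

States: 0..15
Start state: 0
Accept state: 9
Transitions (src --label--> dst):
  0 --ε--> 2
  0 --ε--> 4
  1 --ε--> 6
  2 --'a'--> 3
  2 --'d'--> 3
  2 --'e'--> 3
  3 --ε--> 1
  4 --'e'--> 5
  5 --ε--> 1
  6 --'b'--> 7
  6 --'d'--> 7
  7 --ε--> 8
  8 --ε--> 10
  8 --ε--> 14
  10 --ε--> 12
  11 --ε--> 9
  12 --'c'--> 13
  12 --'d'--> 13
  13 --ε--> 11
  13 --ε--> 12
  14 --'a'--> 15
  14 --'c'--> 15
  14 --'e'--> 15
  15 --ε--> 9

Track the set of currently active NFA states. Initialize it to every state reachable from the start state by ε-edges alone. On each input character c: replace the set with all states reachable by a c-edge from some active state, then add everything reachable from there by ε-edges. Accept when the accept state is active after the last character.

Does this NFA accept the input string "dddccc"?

Answer: ACCEPT

Trace:
S₀ = ε-closure({0}) = {0,2,4}
'd' @ 1: {1,3,6}
'd' @ 2: {7,8,10,12,14}
'd' @ 3: {9,11,12,13}  (accept∈set)
'c' @ 4: {9,11,12,13}  (accept∈set)
'c' @ 5: {9,11,12,13}  (accept∈set)
'c' @ 6: {9,11,12,13}  (accept∈set)
after full input: {9,11,12,13}  (accept=9 in)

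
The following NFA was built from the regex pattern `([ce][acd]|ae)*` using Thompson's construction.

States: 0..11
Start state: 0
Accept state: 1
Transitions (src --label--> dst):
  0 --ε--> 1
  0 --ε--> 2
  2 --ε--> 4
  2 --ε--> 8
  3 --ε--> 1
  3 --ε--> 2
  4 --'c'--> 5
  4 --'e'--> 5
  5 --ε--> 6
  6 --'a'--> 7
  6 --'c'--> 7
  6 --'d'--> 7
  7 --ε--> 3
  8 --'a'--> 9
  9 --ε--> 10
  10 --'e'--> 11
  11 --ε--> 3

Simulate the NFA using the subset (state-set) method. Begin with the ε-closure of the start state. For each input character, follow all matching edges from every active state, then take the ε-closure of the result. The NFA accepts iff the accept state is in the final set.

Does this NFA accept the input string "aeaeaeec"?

S₀ = ε-closure({0}) = {0,1,2,4,8}
'a' @ 1: {9,10}
'e' @ 2: {1,2,3,4,8,11}  (accept∈set)
'a' @ 3: {9,10}
'e' @ 4: {1,2,3,4,8,11}  (accept∈set)
'a' @ 5: {9,10}
'e' @ 6: {1,2,3,4,8,11}  (accept∈set)
'e' @ 7: {5,6}
'c' @ 8: {1,2,3,4,7,8}  (accept∈set)
final: {1,2,3,4,7,8}; accept 1 in set

Answer: ACCEPT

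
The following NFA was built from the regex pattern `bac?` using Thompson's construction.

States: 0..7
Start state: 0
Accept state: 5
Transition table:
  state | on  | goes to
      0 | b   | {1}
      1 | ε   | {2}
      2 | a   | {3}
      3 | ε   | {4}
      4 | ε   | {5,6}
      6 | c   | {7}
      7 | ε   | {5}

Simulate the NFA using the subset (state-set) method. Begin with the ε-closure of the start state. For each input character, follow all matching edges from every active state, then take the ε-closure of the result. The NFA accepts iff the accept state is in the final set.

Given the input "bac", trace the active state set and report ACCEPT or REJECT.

Answer: ACCEPT

Steps:
start: ε-closure({0}) = {0}
'b' @ 1: {1,2}
'a' @ 2: {3,4,5,6}  ✓accept
'c' @ 3: {5,7}  ✓accept
after full input: {5,7}  (accept=5 in)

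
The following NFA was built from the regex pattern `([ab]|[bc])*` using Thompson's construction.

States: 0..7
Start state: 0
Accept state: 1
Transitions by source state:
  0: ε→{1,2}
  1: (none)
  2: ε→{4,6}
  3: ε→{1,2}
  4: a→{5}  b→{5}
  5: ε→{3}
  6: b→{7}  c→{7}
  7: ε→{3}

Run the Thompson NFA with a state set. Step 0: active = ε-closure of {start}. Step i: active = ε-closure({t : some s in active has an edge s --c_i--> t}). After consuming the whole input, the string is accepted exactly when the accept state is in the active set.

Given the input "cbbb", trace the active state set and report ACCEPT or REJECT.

start: ε-closure({0}) = {0,1,2,4,6}
'c' @ 1: {1,2,3,4,6,7}  [accepting]
'b' @ 2: {1,2,3,4,5,6,7}  [accepting]
'b' @ 3: {1,2,3,4,5,6,7}  [accepting]
'b' @ 4: {1,2,3,4,5,6,7}  [accepting]
after full input: {1,2,3,4,5,6,7}  (accept=1 in)

Answer: ACCEPT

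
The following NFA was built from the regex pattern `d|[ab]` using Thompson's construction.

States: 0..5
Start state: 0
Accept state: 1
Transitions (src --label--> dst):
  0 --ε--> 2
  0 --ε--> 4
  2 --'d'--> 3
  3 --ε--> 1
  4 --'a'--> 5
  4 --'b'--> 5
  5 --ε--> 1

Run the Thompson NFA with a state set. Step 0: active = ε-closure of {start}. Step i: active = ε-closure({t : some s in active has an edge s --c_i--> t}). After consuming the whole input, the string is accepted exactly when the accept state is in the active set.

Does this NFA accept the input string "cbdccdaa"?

Answer: REJECT

Trace:
start: ε-closure({0}) = {0,2,4}
'c' @ 1: {}  — dead — no transitions
rest 'bdccdaa' ignored (set empty)
after full input: {}  (accept=1 not in)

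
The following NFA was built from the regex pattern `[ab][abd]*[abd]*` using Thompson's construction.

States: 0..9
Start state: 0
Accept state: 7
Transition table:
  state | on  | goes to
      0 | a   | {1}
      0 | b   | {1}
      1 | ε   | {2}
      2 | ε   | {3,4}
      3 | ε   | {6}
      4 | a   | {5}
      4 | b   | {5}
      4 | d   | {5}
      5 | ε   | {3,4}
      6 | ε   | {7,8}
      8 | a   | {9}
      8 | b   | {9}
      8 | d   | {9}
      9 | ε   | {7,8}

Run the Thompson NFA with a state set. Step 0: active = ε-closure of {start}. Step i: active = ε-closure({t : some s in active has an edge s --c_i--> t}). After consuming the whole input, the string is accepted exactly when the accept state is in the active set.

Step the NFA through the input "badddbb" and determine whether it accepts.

initial (ε-close {0}): {0}
'b' @ 1: {1,2,3,4,6,7,8}  [accepting]
'a' @ 2: {3,4,5,6,7,8,9}  [accepting]
'd' @ 3: {3,4,5,6,7,8,9}  [accepting]
'd' @ 4: {3,4,5,6,7,8,9}  [accepting]
'd' @ 5: {3,4,5,6,7,8,9}  [accepting]
'b' @ 6: {3,4,5,6,7,8,9}  [accepting]
'b' @ 7: {3,4,5,6,7,8,9}  [accepting]
after full input: {3,4,5,6,7,8,9}  (accept=7 in)

Answer: ACCEPT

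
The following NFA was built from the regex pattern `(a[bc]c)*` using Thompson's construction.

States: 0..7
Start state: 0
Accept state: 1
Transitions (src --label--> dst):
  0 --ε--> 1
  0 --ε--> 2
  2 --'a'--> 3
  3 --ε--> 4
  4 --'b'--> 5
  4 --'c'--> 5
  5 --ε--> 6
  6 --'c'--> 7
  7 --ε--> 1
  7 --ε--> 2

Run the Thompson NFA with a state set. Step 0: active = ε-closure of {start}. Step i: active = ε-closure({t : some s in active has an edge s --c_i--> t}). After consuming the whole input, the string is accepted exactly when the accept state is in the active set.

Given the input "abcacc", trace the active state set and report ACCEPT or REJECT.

start: ε-closure({0}) = {0,1,2}
'a' @ 1: {3,4}
'b' @ 2: {5,6}
'c' @ 3: {1,2,7}  [accepting]
'a' @ 4: {3,4}
'c' @ 5: {5,6}
'c' @ 6: {1,2,7}  [accepting]
end set {1,2,7} — state 1 in

Answer: ACCEPT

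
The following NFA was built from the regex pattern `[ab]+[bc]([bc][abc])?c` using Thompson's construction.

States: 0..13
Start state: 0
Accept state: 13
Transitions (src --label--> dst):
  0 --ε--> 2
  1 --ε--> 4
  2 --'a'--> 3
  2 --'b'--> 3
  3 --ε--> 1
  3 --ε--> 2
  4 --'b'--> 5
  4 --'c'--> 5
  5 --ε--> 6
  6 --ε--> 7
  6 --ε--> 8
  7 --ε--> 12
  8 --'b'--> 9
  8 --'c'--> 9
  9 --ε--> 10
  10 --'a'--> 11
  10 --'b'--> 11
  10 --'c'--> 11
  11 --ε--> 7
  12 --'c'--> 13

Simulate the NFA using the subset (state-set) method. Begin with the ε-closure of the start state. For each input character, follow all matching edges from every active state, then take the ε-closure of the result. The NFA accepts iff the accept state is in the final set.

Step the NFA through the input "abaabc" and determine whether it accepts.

Answer: ACCEPT

Trace:
initial (ε-close {0}): {0,2}
'a' @ 1: {1,2,3,4}
'b' @ 2: {1,2,3,4,5,6,7,8,12}
'a' @ 3: {1,2,3,4}
'a' @ 4: {1,2,3,4}
'b' @ 5: {1,2,3,4,5,6,7,8,12}
'c' @ 6: {5,6,7,8,9,10,12,13}  (accept∈set)
end set {5,6,7,8,9,10,12,13} — state 13 in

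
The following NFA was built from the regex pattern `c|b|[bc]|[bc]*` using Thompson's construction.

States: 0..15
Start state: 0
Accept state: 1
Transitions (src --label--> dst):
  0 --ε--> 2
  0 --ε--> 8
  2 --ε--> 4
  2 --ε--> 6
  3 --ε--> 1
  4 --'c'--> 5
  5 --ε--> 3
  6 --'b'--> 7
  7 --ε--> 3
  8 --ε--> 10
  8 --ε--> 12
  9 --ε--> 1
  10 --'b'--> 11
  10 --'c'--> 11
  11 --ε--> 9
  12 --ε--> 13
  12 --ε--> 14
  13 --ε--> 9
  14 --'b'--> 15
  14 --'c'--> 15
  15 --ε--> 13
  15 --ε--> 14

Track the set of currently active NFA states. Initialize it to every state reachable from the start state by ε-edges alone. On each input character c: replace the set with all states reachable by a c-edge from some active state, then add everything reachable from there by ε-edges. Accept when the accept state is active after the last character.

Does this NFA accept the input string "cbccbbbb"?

Answer: ACCEPT

Derivation:
S₀ = ε-closure({0}) = {0,1,2,4,6,8,9,10,12,13,14}
'c' @ 1: {1,3,5,9,11,13,14,15}  [accepting]
'b' @ 2: {1,9,13,14,15}  [accepting]
'c' @ 3: {1,9,13,14,15}  [accepting]
'c' @ 4: {1,9,13,14,15}  [accepting]
'b' @ 5: {1,9,13,14,15}  [accepting]
'b' @ 6: {1,9,13,14,15}  [accepting]
'b' @ 7: {1,9,13,14,15}  [accepting]
'b' @ 8: {1,9,13,14,15}  [accepting]
end set {1,9,13,14,15} — state 1 in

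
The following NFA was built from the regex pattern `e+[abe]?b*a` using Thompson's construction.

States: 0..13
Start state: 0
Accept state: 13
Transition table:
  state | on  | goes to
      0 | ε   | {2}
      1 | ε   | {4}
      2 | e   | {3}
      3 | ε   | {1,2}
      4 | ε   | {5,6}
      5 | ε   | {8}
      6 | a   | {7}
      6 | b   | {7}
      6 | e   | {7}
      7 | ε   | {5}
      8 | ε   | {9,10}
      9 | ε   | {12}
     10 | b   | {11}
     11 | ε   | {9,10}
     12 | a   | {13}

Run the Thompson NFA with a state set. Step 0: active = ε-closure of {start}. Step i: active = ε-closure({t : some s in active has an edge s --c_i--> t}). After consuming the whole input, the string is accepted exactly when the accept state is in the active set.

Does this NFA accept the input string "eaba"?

start: ε-closure({0}) = {0,2}
'e' @ 1: {1,2,3,4,5,6,8,9,10,12}
'a' @ 2: {5,7,8,9,10,12,13}  (accept∈set)
'b' @ 3: {9,10,11,12}
'a' @ 4: {13}  (accept∈set)
after full input: {13}  (accept=13 in)

Answer: ACCEPT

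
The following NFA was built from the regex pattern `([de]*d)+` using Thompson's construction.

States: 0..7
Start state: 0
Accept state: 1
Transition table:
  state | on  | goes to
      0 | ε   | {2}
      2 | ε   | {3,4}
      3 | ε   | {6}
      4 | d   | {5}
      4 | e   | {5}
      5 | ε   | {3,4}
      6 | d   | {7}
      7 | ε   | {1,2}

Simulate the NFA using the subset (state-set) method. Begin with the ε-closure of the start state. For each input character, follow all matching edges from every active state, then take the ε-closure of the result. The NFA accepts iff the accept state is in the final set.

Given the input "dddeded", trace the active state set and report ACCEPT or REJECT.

Answer: ACCEPT

Steps:
S₀ = ε-closure({0}) = {0,2,3,4,6}
'd' @ 1: {1,2,3,4,5,6,7}  [accepting]
'd' @ 2: {1,2,3,4,5,6,7}  [accepting]
'd' @ 3: {1,2,3,4,5,6,7}  [accepting]
'e' @ 4: {3,4,5,6}
'd' @ 5: {1,2,3,4,5,6,7}  [accepting]
'e' @ 6: {3,4,5,6}
'd' @ 7: {1,2,3,4,5,6,7}  [accepting]
end set {1,2,3,4,5,6,7} — state 1 in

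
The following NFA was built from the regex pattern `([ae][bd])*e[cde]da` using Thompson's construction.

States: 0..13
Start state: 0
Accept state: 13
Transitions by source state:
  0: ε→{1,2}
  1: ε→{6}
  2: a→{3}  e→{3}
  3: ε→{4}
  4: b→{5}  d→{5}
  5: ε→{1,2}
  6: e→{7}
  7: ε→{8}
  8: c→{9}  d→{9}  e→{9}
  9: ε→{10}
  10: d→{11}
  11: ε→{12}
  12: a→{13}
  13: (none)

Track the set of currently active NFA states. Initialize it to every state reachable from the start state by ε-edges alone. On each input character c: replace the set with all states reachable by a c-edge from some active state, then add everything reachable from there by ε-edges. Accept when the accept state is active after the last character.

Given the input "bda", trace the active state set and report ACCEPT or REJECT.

Answer: REJECT

Steps:
start: ε-closure({0}) = {0,1,2,6}
'b' @ 1: {}  — state set empty
rest 'da' ignored (set empty)
end set {} — state 13 not in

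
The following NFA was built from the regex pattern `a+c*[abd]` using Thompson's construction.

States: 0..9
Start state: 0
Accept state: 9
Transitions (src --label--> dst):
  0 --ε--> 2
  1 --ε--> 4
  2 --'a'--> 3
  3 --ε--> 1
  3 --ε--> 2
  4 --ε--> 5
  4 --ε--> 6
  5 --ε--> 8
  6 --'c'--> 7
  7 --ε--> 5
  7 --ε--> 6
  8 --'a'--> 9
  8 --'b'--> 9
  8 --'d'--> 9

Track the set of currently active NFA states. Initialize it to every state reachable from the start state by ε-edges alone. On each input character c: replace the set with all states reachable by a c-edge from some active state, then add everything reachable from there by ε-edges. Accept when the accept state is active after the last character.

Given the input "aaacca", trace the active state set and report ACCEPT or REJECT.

start: ε-closure({0}) = {0,2}
'a' @ 1: {1,2,3,4,5,6,8}
'a' @ 2: {1,2,3,4,5,6,8,9}  [accepting]
'a' @ 3: {1,2,3,4,5,6,8,9}  [accepting]
'c' @ 4: {5,6,7,8}
'c' @ 5: {5,6,7,8}
'a' @ 6: {9}  [accepting]
final: {9}; accept 9 in set

Answer: ACCEPT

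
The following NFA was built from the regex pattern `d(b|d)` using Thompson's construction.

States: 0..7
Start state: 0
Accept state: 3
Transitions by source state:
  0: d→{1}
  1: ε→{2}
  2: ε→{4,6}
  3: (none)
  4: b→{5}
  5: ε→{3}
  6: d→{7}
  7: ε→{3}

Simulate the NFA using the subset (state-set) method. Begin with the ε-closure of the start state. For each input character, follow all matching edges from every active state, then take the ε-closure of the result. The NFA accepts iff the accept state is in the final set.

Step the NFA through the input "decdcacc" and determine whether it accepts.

Answer: REJECT

Derivation:
start: ε-closure({0}) = {0}
'd' @ 1: {1,2,4,6}
'e' @ 2: {}  — dead — no transitions
rest 'cdcacc' ignored (set empty)
end set {} — state 3 not in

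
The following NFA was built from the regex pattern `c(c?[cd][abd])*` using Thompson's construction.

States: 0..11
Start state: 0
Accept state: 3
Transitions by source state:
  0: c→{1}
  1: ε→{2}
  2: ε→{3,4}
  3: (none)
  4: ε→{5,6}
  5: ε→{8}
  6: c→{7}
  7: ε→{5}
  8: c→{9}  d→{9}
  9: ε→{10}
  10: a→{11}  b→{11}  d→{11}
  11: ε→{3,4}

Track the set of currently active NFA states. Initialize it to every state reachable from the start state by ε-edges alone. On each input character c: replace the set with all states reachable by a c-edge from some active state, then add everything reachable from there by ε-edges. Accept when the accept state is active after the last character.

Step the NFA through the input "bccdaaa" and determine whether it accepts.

start: ε-closure({0}) = {0}
'b' @ 1: {}  — state set empty
rest 'ccdaaa' ignored (set empty)
after full input: {}  (accept=3 not in)

Answer: REJECT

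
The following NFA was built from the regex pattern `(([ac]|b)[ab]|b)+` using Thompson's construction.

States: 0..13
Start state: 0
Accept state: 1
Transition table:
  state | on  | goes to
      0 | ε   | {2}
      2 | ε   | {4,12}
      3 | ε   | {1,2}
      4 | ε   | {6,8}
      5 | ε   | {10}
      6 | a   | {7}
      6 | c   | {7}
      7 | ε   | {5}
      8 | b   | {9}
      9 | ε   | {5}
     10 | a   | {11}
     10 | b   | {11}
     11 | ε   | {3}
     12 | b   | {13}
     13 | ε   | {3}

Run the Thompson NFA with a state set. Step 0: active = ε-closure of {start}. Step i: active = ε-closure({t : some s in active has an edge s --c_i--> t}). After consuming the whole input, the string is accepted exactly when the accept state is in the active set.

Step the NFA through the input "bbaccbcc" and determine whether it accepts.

S₀ = ε-closure({0}) = {0,2,4,6,8,12}
'b' @ 1: {1,2,3,4,5,6,8,9,10,12,13}  (accept∈set)
'b' @ 2: {1,2,3,4,5,6,8,9,10,11,12,13}  (accept∈set)
'a' @ 3: {1,2,3,4,5,6,7,8,10,11,12}  (accept∈set)
'c' @ 4: {5,7,10}
'c' @ 5: {}  — no active states
rest 'bcc' ignored (set empty)
after full input: {}  (accept=1 not in)

Answer: REJECT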